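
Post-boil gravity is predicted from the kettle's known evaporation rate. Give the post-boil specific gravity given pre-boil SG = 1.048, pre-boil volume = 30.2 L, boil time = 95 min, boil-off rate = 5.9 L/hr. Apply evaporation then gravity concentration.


V_post = V_pre − rate·(t/60);  SG_post = 1 + (SG_pre−1)·V_pre/V_post
V_post = 30.2 − 5.9·(95/60) = 20.8583
SG_post = 1 + (1.048 − 1)·30.2/20.8583

1.0695


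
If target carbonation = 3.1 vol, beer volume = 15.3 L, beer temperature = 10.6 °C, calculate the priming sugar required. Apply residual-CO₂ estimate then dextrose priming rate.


residual = 14.695·(0.01821 + 0.09011·e^(−0.04·T));  sugar = (target − residual)·4.0·V
residual = 14.695·(0.01821 + 0.09011·e^(−0.04·10.6)) = 1.1342
sugar = (3.1 − 1.1342)·4.0·15.3

120.3093 g


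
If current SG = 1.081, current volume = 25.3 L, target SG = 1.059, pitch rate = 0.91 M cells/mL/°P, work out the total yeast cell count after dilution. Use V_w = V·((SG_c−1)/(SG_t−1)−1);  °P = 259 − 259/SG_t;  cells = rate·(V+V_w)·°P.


V_w = 25.3·((1.081−1)/(1.059−1)−1) = 9.4339
V_final = 25.3 + 9.4339 = 34.7339
°P = 259 − 259/1.059 = 14.4297
cells = 0.91·34.7339·14.4297

456.0902 billion cells


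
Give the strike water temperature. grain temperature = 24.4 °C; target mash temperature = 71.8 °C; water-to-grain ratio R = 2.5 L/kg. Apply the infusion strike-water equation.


T_strike = (0.41/R)·(T_mash − T_grain) + T_mash
T_strike = (0.41/2.5)·(71.8 − 24.4) + 71.8

79.5736 °C


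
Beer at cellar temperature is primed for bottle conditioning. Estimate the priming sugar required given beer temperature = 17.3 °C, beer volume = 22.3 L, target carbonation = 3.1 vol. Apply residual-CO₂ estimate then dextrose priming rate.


residual = 14.695·(0.01821 + 0.09011·e^(−0.04·T));  sugar = (target − residual)·4.0·V
residual = 14.695·(0.01821 + 0.09011·e^(−0.04·17.3)) = 0.9304
sugar = (3.1 − 0.9304)·4.0·22.3

193.5248 g


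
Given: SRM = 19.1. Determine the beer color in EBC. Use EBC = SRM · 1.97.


EBC = 19.1 · 1.97

37.6270 EBC


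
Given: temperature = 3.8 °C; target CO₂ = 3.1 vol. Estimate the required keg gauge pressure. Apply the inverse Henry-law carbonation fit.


psi = vols/(0.01821 + 0.09011·e^(−0.04·T)) − 14.695
psi = 3.1/(0.01821 + 0.09011·e^(−0.04·3.8)) − 14.695

17.7272 psi


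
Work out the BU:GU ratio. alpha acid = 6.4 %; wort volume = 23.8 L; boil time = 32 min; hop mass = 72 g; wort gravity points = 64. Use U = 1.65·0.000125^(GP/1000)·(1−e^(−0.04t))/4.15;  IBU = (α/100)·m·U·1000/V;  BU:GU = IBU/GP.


U = 1.65·0.000125^(64/1000)·(1−e^(−0.04·32))/4.15 = 0.1615
IBU = (6.4/100)·72·0.1615·1000/23.8 = 31.2672
BU:GU = 31.2672/64

0.4885


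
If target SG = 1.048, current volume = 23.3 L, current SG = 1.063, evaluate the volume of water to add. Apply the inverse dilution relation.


V_water = V·((SG_curr − 1)/(SG_target − 1) − 1)
V_water = 23.3·((1.063 − 1)/(1.048 − 1) − 1)

7.2812 L


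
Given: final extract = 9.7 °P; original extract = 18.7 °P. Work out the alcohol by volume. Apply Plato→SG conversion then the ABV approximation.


SG = 259/(259 − P);  ABV = (OG − FG)·131.25
OG = 259/(259 − 18.7) = 1.0778
FG = 259/(259 − 9.7) = 1.0389
ABV = (1.0778 − 1.0389)·131.25

5.1070 % ABV


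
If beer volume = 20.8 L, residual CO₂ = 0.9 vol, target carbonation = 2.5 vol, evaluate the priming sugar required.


sugar = (target − residual)·4.0·V
sugar = (2.5 − 0.9)·4.0·20.8

133.1200 g


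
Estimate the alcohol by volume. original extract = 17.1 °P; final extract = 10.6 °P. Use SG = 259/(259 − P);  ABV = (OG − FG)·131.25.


OG = 259/(259 − 17.1) = 1.0707
FG = 259/(259 − 10.6) = 1.0427
ABV = (1.0707 − 1.0427)·131.25

3.6773 % ABV


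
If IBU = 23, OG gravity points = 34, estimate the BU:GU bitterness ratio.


BU:GU = IBU / OG_points
BU:GU = 23 / 34

0.6765


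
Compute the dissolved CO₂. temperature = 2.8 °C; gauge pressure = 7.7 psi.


vols = (P + 14.695)·(0.01821 + 0.09011·e^(−0.04·T))
vols = (7.7 + 14.695)·(0.01821 + 0.09011·e^(−0.04·2.8))

2.2120 volumes


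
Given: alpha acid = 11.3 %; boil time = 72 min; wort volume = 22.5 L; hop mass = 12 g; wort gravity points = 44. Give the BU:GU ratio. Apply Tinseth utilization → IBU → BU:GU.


U = 1.65·0.000125^(GP/1000)·(1−e^(−0.04t))/4.15;  IBU = (α/100)·m·U·1000/V;  BU:GU = IBU/GP
U = 1.65·0.000125^(44/1000)·(1−e^(−0.04·72))/4.15 = 0.2527
IBU = (11.3/100)·12·0.2527·1000/22.5 = 15.2295
BU:GU = 15.2295/44

0.3461


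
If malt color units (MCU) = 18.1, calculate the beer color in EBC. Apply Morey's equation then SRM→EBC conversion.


SRM = 1.4922·MCU^0.6859;  EBC = SRM·1.97
SRM = 1.4922·18.1^0.6859 = 10.8760
EBC = 10.8760·1.97

21.4257 EBC


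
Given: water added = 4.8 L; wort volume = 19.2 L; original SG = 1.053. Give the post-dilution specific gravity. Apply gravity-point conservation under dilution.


SG_new = 1 + (SG_old − 1)·V_old/(V_old + V_water)
pts = (1.053 − 1)·1000·19.2/(19.2 + 4.8) = 42.4000
SG_new = 1 + 42.4000/1000

1.0424


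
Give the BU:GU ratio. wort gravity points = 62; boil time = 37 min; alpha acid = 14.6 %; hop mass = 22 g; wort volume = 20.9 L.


U = 1.65·0.000125^(GP/1000)·(1−e^(−0.04t))/4.15;  IBU = (α/100)·m·U·1000/V;  BU:GU = IBU/GP
U = 1.65·0.000125^(62/1000)·(1−e^(−0.04·37))/4.15 = 0.1759
IBU = (14.6/100)·22·0.1759·1000/20.9 = 27.0330
BU:GU = 27.0330/62

0.4360


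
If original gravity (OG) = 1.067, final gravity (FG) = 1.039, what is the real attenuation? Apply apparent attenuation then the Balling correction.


AA = (OG−FG)/(OG−1)·100;  RA = AA·0.8192
AA = (1.067 − 1.039)/(1.067 − 1)·100 = 41.7910
RA = 41.7910·0.8192

34.2352 %


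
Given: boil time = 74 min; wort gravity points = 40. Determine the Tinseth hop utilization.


U = 1.65·0.000125^(GP/1000) · (1 − e^(−0.04·t))/4.15
bigness = 1.65·0.000125^(40/1000) = 1.1518
boil_factor = (1 − e^(−0.04·74))/4.15 = 0.2285
U = 1.1518 · 0.2285

0.2632


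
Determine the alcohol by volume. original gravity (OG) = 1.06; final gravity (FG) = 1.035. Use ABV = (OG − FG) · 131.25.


ABV = (1.06 − 1.035) · 131.25

3.2813 % ABV


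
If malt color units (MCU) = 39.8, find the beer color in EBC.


SRM = 1.4922·MCU^0.6859;  EBC = SRM·1.97
SRM = 1.4922·39.8^0.6859 = 18.6718
EBC = 18.6718·1.97

36.7835 EBC


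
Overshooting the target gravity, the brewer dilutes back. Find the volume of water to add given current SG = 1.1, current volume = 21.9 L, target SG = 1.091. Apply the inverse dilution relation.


V_water = V·((SG_curr − 1)/(SG_target − 1) − 1)
V_water = 21.9·((1.1 − 1)/(1.091 − 1) − 1)

2.1659 L


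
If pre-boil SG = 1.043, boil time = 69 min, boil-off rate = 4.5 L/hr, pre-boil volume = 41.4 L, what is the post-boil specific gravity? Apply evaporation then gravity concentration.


V_post = V_pre − rate·(t/60);  SG_post = 1 + (SG_pre−1)·V_pre/V_post
V_post = 41.4 − 4.5·(69/60) = 36.2250
SG_post = 1 + (1.043 − 1)·41.4/36.2250

1.0491


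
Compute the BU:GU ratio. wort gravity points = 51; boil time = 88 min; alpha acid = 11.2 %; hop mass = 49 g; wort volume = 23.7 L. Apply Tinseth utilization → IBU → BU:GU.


U = 1.65·0.000125^(GP/1000)·(1−e^(−0.04t))/4.15;  IBU = (α/100)·m·U·1000/V;  BU:GU = IBU/GP
U = 1.65·0.000125^(51/1000)·(1−e^(−0.04·88))/4.15 = 0.2440
IBU = (11.2/100)·49·0.2440·1000/23.7 = 56.4931
BU:GU = 56.4931/51

1.1077


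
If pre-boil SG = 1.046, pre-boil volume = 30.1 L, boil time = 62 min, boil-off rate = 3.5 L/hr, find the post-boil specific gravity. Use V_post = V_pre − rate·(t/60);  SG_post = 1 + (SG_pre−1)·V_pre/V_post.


V_post = 30.1 − 3.5·(62/60) = 26.4833
SG_post = 1 + (1.046 − 1)·30.1/26.4833

1.0523


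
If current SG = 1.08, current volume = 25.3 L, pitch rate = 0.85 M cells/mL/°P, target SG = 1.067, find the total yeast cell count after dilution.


V_w = V·((SG_c−1)/(SG_t−1)−1);  °P = 259 − 259/SG_t;  cells = rate·(V+V_w)·°P
V_w = 25.3·((1.08−1)/(1.067−1)−1) = 4.9090
V_final = 25.3 + 4.9090 = 30.2090
°P = 259 − 259/1.067 = 16.2634
cells = 0.85·30.2090·16.2634

417.6041 billion cells


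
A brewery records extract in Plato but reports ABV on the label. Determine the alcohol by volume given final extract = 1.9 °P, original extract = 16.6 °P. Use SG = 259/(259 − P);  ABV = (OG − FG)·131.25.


OG = 259/(259 − 16.6) = 1.0685
FG = 259/(259 − 1.9) = 1.0074
ABV = (1.0685 − 1.0074)·131.25

8.0183 % ABV


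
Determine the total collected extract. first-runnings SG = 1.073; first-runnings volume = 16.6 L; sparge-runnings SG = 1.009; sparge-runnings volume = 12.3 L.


total = Σ (SG_i − 1)·1000·V_i
first = (1.073 − 1)·1000·16.6 = 1211.8000
sparge = (1.009 − 1)·1000·12.3 = 110.7000
total = 1211.8000 + 110.7000

1322.5000 gravity·L


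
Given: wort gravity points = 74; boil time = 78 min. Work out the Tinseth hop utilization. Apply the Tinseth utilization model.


U = 1.65·0.000125^(GP/1000) · (1 − e^(−0.04·t))/4.15
bigness = 1.65·0.000125^(74/1000) = 0.8485
boil_factor = (1 − e^(−0.04·78))/4.15 = 0.2303
U = 0.8485 · 0.2303

0.1954


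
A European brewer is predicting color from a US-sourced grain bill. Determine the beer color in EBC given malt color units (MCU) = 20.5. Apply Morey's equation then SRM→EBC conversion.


SRM = 1.4922·MCU^0.6859;  EBC = SRM·1.97
SRM = 1.4922·20.5^0.6859 = 11.8457
EBC = 11.8457·1.97

23.3359 EBC


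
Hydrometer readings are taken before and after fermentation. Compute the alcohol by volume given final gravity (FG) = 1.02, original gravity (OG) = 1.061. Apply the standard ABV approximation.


ABV = (OG − FG) · 131.25
ABV = (1.061 − 1.02) · 131.25

5.3812 % ABV


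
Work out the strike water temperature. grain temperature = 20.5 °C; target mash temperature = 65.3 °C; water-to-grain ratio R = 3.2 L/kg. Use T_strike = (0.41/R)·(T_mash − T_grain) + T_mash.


T_strike = (0.41/3.2)·(65.3 − 20.5) + 65.3

71.0400 °C


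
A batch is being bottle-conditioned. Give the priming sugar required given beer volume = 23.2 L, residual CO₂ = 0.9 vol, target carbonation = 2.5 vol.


sugar = (target − residual)·4.0·V
sugar = (2.5 − 0.9)·4.0·23.2

148.4800 g


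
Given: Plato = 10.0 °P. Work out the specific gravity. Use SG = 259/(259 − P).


SG = 259/(259 − 10.0)

1.0402


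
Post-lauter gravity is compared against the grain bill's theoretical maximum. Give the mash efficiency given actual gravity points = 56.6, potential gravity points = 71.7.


efficiency = actual / potential × 100
efficiency = 56.6 / 71.7 × 100

78.9400 %


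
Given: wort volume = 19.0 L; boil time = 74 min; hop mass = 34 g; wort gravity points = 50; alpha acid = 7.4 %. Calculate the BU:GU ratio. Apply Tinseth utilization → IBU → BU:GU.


U = 1.65·0.000125^(GP/1000)·(1−e^(−0.04t))/4.15;  IBU = (α/100)·m·U·1000/V;  BU:GU = IBU/GP
U = 1.65·0.000125^(50/1000)·(1−e^(−0.04·74))/4.15 = 0.2405
IBU = (7.4/100)·34·0.2405·1000/19.0 = 31.8515
BU:GU = 31.8515/50

0.6370


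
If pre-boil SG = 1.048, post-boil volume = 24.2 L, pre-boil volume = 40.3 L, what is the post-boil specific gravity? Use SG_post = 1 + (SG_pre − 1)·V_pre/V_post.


pts_pre = (1.048 − 1)·1000 = 48.0000
pts_post = 48.0000·40.3/24.2 = 79.9339
SG_post = 1 + 79.9339/1000

1.0799


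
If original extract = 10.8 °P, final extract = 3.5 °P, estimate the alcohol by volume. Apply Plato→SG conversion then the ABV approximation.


SG = 259/(259 − P);  ABV = (OG − FG)·131.25
OG = 259/(259 − 10.8) = 1.0435
FG = 259/(259 − 3.5) = 1.0137
ABV = (1.0435 − 1.0137)·131.25

3.9132 % ABV


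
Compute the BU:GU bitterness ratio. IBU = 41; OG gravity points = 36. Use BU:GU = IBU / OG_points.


BU:GU = 41 / 36

1.1389


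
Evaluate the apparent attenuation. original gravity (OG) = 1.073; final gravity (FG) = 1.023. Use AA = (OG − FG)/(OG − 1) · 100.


AA = (1.073 − 1.023)/(1.073 − 1) · 100

68.4932 %


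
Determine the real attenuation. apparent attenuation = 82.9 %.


RA = AA · 0.8192
RA = 82.9 · 0.8192

67.9117 %


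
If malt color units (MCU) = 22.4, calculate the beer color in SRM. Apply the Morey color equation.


SRM = 1.4922 · MCU^0.6859
SRM = 1.4922 · 22.4^0.6859

12.5882 SRM


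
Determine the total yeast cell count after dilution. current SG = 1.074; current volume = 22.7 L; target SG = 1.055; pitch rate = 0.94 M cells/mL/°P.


V_w = V·((SG_c−1)/(SG_t−1)−1);  °P = 259 − 259/SG_t;  cells = rate·(V+V_w)·°P
V_w = 22.7·((1.074−1)/(1.055−1)−1) = 7.8418
V_final = 22.7 + 7.8418 = 30.5418
°P = 259 − 259/1.055 = 13.5024
cells = 0.94·30.5418·13.5024

387.6437 billion cells


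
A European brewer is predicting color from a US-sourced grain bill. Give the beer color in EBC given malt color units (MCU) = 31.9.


SRM = 1.4922·MCU^0.6859;  EBC = SRM·1.97
SRM = 1.4922·31.9^0.6859 = 16.0427
EBC = 16.0427·1.97

31.6041 EBC


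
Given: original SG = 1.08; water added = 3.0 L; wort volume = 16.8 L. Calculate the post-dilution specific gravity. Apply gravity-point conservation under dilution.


SG_new = 1 + (SG_old − 1)·V_old/(V_old + V_water)
pts = (1.08 − 1)·1000·16.8/(16.8 + 3.0) = 67.8788
SG_new = 1 + 67.8788/1000

1.0679


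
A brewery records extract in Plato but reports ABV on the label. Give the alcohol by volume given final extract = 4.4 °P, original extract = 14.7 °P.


SG = 259/(259 − P);  ABV = (OG − FG)·131.25
OG = 259/(259 − 14.7) = 1.0602
FG = 259/(259 − 4.4) = 1.0173
ABV = (1.0602 − 1.0173)·131.25

5.6293 % ABV


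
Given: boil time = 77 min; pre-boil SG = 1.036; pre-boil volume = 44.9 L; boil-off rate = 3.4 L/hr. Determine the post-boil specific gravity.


V_post = V_pre − rate·(t/60);  SG_post = 1 + (SG_pre−1)·V_pre/V_post
V_post = 44.9 − 3.4·(77/60) = 40.5367
SG_post = 1 + (1.036 − 1)·44.9/40.5367

1.0399


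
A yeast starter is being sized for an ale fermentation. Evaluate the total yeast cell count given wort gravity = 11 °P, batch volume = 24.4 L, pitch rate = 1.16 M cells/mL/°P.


cells (billions) = rate · V_L · °P
cells = 1.16 · 24.4 · 11

311.3440 billion cells


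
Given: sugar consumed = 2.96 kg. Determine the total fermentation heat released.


Q = m_sugar · 590 kJ/kg
Q = 2.96 · 590

1746.4000 kJ


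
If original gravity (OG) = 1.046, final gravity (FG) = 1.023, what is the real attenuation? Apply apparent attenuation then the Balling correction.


AA = (OG−FG)/(OG−1)·100;  RA = AA·0.8192
AA = (1.046 − 1.023)/(1.046 − 1)·100 = 50.0000
RA = 50.0000·0.8192

40.9600 %


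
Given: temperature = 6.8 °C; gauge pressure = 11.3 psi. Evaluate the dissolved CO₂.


vols = (P + 14.695)·(0.01821 + 0.09011·e^(−0.04·T))
vols = (11.3 + 14.695)·(0.01821 + 0.09011·e^(−0.04·6.8))

2.2579 volumes


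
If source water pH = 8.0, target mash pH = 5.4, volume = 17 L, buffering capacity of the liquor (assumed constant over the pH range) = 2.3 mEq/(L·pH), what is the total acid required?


acid = buffering capacity · (pH_source − pH_target) · V
acid = 2.3 · (8.0 − 5.4) · 17

101.6600 mEq


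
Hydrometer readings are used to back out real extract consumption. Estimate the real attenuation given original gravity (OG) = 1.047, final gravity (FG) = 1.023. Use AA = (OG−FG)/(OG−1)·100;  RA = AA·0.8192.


AA = (1.047 − 1.023)/(1.047 − 1)·100 = 51.0638
RA = 51.0638·0.8192

41.8315 %


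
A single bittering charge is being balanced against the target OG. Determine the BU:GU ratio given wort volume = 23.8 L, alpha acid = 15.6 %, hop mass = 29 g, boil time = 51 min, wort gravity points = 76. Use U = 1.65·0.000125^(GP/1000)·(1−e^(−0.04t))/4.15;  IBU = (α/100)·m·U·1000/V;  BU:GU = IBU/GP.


U = 1.65·0.000125^(76/1000)·(1−e^(−0.04·51))/4.15 = 0.1747
IBU = (15.6/100)·29·0.1747·1000/23.8 = 33.2087
BU:GU = 33.2087/76

0.4370


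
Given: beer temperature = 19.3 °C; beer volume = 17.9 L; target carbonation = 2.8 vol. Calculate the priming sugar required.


residual = 14.695·(0.01821 + 0.09011·e^(−0.04·T));  sugar = (target − residual)·4.0·V
residual = 14.695·(0.01821 + 0.09011·e^(−0.04·19.3)) = 0.8795
sugar = (2.8 − 0.8795)·4.0·17.9

137.5094 g


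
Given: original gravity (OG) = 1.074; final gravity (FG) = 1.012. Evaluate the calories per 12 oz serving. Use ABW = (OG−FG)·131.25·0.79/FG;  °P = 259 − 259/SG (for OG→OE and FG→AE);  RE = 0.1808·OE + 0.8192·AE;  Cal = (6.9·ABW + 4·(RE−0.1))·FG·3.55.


ABW = (1.074 − 1.012)·131.25·0.79/1.012 = 6.3524
OE = 259 − 259/1.074 = 17.8454 °P
AE = 259 − 259/1.012 = 3.0711 °P
RE = 0.1808·17.8454 + 0.8192·3.0711 = 5.7423 °P
Cal = (6.9·6.3524 + 4·(5.7423−0.1))·1.012·3.55

238.5518 kcal


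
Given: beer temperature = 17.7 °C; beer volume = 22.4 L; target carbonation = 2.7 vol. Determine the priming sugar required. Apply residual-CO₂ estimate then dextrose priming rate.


residual = 14.695·(0.01821 + 0.09011·e^(−0.04·T));  sugar = (target − residual)·4.0·V
residual = 14.695·(0.01821 + 0.09011·e^(−0.04·17.7)) = 0.9199
sugar = (2.7 − 0.9199)·4.0·22.4

159.4953 g


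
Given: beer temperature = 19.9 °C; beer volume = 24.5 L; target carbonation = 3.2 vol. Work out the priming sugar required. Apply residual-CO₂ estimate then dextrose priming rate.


residual = 14.695·(0.01821 + 0.09011·e^(−0.04·T));  sugar = (target − residual)·4.0·V
residual = 14.695·(0.01821 + 0.09011·e^(−0.04·19.9)) = 0.8650
sugar = (3.2 − 0.8650)·4.0·24.5

228.8332 g


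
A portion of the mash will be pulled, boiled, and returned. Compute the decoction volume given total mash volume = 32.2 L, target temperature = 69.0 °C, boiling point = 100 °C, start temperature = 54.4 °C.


V_dec = V_total·(T_target − T_start)/(T_boil − T_start)
V_dec = 32.2·(69.0 − 54.4)/(100 − 54.4)

10.3096 L


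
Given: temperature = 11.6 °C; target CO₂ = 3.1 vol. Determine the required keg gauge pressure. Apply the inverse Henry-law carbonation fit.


psi = vols/(0.01821 + 0.09011·e^(−0.04·T)) − 14.695
psi = 3.1/(0.01821 + 0.09011·e^(−0.04·11.6)) − 14.695

26.7113 psi


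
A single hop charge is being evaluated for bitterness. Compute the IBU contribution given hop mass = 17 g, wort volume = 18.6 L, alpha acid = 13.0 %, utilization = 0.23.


IBU = (α/100)·mass·U·1000 / V
IBU = (13.0/100)·17·0.23·1000 / 18.6

27.3280 IBU


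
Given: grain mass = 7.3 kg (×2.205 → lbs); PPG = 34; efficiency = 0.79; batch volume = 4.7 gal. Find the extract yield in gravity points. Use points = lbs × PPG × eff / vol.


lbs = 7.3 × 2.205 = 16.0965
points = 16.0965 × 34 × 0.79 / 4.7

91.9898 points


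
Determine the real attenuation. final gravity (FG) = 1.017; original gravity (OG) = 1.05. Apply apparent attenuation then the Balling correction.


AA = (OG−FG)/(OG−1)·100;  RA = AA·0.8192
AA = (1.05 − 1.017)/(1.05 − 1)·100 = 66.0000
RA = 66.0000·0.8192

54.0672 %


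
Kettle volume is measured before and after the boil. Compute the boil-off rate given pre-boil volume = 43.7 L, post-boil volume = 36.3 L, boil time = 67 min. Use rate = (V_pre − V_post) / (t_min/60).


rate = (43.7 − 36.3) / (67/60)

6.6269 L/hr


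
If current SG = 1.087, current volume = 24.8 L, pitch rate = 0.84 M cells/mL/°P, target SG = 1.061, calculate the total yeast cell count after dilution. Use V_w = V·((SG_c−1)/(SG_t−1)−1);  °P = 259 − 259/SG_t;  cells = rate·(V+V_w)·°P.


V_w = 24.8·((1.087−1)/(1.061−1)−1) = 10.5705
V_final = 24.8 + 10.5705 = 35.3705
°P = 259 − 259/1.061 = 14.8907
cells = 0.84·35.3705·14.8907

442.4198 billion cells


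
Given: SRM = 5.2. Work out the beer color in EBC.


EBC = SRM · 1.97
EBC = 5.2 · 1.97

10.2440 EBC


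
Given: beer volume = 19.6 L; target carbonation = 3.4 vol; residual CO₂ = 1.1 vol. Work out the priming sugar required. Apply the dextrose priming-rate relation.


sugar = (target − residual)·4.0·V
sugar = (3.4 − 1.1)·4.0·19.6

180.3200 g


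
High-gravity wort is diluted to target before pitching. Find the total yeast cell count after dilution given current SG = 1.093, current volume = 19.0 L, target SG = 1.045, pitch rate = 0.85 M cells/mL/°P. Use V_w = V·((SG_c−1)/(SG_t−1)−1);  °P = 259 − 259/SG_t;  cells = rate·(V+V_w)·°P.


V_w = 19.0·((1.093−1)/(1.045−1)−1) = 20.2667
V_final = 19.0 + 20.2667 = 39.2667
°P = 259 − 259/1.045 = 11.1531
cells = 0.85·39.2667·11.1531

372.2536 billion cells


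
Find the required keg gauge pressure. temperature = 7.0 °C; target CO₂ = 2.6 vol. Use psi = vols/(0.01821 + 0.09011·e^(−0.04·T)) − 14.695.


psi = 2.6/(0.01821 + 0.09011·e^(−0.04·7.0)) − 14.695

15.4277 psi


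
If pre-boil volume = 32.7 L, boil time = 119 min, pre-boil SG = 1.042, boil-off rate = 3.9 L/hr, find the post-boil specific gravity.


V_post = V_pre − rate·(t/60);  SG_post = 1 + (SG_pre−1)·V_pre/V_post
V_post = 32.7 − 3.9·(119/60) = 24.9650
SG_post = 1 + (1.042 − 1)·32.7/24.9650

1.0550


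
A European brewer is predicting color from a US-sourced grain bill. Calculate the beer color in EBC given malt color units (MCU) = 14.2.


SRM = 1.4922·MCU^0.6859;  EBC = SRM·1.97
SRM = 1.4922·14.2^0.6859 = 9.2083
EBC = 9.2083·1.97

18.1404 EBC


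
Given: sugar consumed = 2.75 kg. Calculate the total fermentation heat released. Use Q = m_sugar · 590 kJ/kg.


Q = 2.75 · 590

1622.5000 kJ


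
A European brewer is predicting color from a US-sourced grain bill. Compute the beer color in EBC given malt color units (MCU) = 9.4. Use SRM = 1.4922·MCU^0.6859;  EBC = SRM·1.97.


SRM = 1.4922·9.4^0.6859 = 6.9390
EBC = 6.9390·1.97

13.6698 EBC


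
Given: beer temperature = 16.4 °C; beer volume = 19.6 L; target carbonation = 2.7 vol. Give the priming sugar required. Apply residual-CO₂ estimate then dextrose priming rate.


residual = 14.695·(0.01821 + 0.09011·e^(−0.04·T));  sugar = (target − residual)·4.0·V
residual = 14.695·(0.01821 + 0.09011·e^(−0.04·16.4)) = 0.9547
sugar = (2.7 − 0.9547)·4.0·19.6

136.8287 g


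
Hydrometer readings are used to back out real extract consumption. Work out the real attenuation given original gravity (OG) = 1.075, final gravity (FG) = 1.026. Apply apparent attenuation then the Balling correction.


AA = (OG−FG)/(OG−1)·100;  RA = AA·0.8192
AA = (1.075 − 1.026)/(1.075 − 1)·100 = 65.3333
RA = 65.3333·0.8192

53.5211 %


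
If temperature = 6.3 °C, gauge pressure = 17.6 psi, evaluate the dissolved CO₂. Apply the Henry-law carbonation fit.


vols = (P + 14.695)·(0.01821 + 0.09011·e^(−0.04·T))
vols = (17.6 + 14.695)·(0.01821 + 0.09011·e^(−0.04·6.3))

2.8500 volumes


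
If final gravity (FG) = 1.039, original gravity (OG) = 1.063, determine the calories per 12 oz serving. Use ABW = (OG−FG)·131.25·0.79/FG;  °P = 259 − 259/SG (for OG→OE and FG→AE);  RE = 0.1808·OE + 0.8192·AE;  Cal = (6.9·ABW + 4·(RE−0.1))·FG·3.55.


ABW = (1.063 − 1.039)·131.25·0.79/1.039 = 2.3951
OE = 259 − 259/1.063 = 15.3500 °P
AE = 259 − 259/1.039 = 9.7218 °P
RE = 0.1808·15.3500 + 0.8192·9.7218 = 10.7394 °P
Cal = (6.9·2.3951 + 4·(10.7394−0.1))·1.039·3.55

217.9275 kcal


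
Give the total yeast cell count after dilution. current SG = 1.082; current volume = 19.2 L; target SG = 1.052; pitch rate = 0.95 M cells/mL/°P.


V_w = V·((SG_c−1)/(SG_t−1)−1);  °P = 259 − 259/SG_t;  cells = rate·(V+V_w)·°P
V_w = 19.2·((1.082−1)/(1.052−1)−1) = 11.0769
V_final = 19.2 + 11.0769 = 30.2769
°P = 259 − 259/1.052 = 12.8023
cells = 0.95·30.2769·12.8023

368.2330 billion cells


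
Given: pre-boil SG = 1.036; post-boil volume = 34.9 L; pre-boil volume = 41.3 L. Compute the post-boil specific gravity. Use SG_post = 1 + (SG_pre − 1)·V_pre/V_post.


pts_pre = (1.036 − 1)·1000 = 36.0000
pts_post = 36.0000·41.3/34.9 = 42.6017
SG_post = 1 + 42.6017/1000

1.0426


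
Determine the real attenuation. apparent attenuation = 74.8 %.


RA = AA · 0.8192
RA = 74.8 · 0.8192

61.2762 %


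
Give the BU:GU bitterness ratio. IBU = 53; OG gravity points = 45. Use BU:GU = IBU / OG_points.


BU:GU = 53 / 45

1.1778


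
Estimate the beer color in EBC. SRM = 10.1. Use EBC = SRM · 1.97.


EBC = 10.1 · 1.97

19.8970 EBC


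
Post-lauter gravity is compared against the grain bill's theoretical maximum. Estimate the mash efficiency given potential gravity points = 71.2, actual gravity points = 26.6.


efficiency = actual / potential × 100
efficiency = 26.6 / 71.2 × 100

37.3596 %


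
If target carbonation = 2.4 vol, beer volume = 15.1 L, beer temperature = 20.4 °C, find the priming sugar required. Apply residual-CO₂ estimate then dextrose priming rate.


residual = 14.695·(0.01821 + 0.09011·e^(−0.04·T));  sugar = (target − residual)·4.0·V
residual = 14.695·(0.01821 + 0.09011·e^(−0.04·20.4)) = 0.8531
sugar = (2.4 − 0.8531)·4.0·15.1

93.4304 g


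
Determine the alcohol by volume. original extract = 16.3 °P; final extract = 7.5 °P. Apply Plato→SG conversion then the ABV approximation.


SG = 259/(259 − P);  ABV = (OG − FG)·131.25
OG = 259/(259 − 16.3) = 1.0672
FG = 259/(259 − 7.5) = 1.0298
ABV = (1.0672 − 1.0298)·131.25

4.9009 % ABV


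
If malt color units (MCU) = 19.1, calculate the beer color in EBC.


SRM = 1.4922·MCU^0.6859;  EBC = SRM·1.97
SRM = 1.4922·19.1^0.6859 = 11.2846
EBC = 11.2846·1.97

22.2307 EBC


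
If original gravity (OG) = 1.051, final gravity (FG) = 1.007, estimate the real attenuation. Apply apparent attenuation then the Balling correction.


AA = (OG−FG)/(OG−1)·100;  RA = AA·0.8192
AA = (1.051 − 1.007)/(1.051 − 1)·100 = 86.2745
RA = 86.2745·0.8192

70.6761 %


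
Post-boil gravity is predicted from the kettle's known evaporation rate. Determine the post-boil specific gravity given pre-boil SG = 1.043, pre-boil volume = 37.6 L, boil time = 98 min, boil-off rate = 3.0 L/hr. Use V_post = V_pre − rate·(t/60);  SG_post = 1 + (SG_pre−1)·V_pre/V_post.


V_post = 37.6 − 3.0·(98/60) = 32.7000
SG_post = 1 + (1.043 − 1)·37.6/32.7000

1.0494


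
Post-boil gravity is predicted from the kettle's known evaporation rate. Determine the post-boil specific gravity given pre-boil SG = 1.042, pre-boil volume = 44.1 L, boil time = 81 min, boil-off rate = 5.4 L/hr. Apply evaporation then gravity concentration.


V_post = V_pre − rate·(t/60);  SG_post = 1 + (SG_pre−1)·V_pre/V_post
V_post = 44.1 − 5.4·(81/60) = 36.8100
SG_post = 1 + (1.042 − 1)·44.1/36.8100

1.0503


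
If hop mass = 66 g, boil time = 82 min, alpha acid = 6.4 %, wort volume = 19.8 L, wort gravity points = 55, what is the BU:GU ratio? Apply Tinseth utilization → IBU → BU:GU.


U = 1.65·0.000125^(GP/1000)·(1−e^(−0.04t))/4.15;  IBU = (α/100)·m·U·1000/V;  BU:GU = IBU/GP
U = 1.65·0.000125^(55/1000)·(1−e^(−0.04·82))/4.15 = 0.2334
IBU = (6.4/100)·66·0.2334·1000/19.8 = 49.7929
BU:GU = 49.7929/55

0.9053


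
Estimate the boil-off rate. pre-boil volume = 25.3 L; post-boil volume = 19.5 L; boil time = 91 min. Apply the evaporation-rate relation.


rate = (V_pre − V_post) / (t_min/60)
rate = (25.3 − 19.5) / (91/60)

3.8242 L/hr


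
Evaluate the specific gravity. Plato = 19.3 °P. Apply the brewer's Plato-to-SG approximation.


SG = 259/(259 − P)
SG = 259/(259 − 19.3)

1.0805


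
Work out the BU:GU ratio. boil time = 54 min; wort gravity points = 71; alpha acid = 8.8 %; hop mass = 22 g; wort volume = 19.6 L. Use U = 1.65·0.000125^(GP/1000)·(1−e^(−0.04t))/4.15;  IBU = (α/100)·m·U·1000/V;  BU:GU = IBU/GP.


U = 1.65·0.000125^(71/1000)·(1−e^(−0.04·54))/4.15 = 0.1858
IBU = (8.8/100)·22·0.1858·1000/19.6 = 18.3548
BU:GU = 18.3548/71

0.2585


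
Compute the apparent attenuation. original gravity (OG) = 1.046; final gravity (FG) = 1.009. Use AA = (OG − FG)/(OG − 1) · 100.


AA = (1.046 − 1.009)/(1.046 − 1) · 100

80.4348 %


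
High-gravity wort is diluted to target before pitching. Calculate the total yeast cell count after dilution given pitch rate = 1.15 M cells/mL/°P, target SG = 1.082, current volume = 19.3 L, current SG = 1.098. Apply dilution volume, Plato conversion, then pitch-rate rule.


V_w = V·((SG_c−1)/(SG_t−1)−1);  °P = 259 − 259/SG_t;  cells = rate·(V+V_w)·°P
V_w = 19.3·((1.098−1)/(1.082−1)−1) = 3.7659
V_final = 19.3 + 3.7659 = 23.0659
°P = 259 − 259/1.082 = 19.6285
cells = 1.15·23.0659·19.6285

520.6594 billion cells


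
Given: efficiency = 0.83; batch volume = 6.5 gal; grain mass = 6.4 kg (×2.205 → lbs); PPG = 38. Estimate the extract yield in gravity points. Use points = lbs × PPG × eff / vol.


lbs = 6.4 × 2.205 = 14.1120
points = 14.1120 × 38 × 0.83 / 6.5

68.4758 points


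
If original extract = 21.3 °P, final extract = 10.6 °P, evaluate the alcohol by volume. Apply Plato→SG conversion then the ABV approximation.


SG = 259/(259 − P);  ABV = (OG − FG)·131.25
OG = 259/(259 − 21.3) = 1.0896
FG = 259/(259 − 10.6) = 1.0427
ABV = (1.0896 − 1.0427)·131.25

6.1603 % ABV


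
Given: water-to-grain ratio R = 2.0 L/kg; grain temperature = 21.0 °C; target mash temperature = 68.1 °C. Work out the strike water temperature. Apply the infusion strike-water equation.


T_strike = (0.41/R)·(T_mash − T_grain) + T_mash
T_strike = (0.41/2.0)·(68.1 − 21.0) + 68.1

77.7555 °C


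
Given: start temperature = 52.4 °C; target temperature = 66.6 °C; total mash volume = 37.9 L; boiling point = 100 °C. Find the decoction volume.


V_dec = V_total·(T_target − T_start)/(T_boil − T_start)
V_dec = 37.9·(66.6 − 52.4)/(100 − 52.4)

11.3063 L


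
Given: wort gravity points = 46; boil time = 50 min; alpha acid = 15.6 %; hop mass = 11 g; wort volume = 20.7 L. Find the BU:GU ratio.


U = 1.65·0.000125^(GP/1000)·(1−e^(−0.04t))/4.15;  IBU = (α/100)·m·U·1000/V;  BU:GU = IBU/GP
U = 1.65·0.000125^(46/1000)·(1−e^(−0.04·50))/4.15 = 0.2274
IBU = (15.6/100)·11·0.2274·1000/20.7 = 18.8490
BU:GU = 18.8490/46

0.4098


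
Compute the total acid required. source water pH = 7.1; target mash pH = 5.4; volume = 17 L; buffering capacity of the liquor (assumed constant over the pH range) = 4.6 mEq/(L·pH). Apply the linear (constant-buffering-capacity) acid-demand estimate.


acid = buffering capacity · (pH_source − pH_target) · V
acid = 4.6 · (7.1 − 5.4) · 17

132.9400 mEq


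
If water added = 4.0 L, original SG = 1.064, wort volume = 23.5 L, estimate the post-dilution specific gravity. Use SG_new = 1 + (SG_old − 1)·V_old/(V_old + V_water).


pts = (1.064 − 1)·1000·23.5/(23.5 + 4.0) = 54.6909
SG_new = 1 + 54.6909/1000

1.0547


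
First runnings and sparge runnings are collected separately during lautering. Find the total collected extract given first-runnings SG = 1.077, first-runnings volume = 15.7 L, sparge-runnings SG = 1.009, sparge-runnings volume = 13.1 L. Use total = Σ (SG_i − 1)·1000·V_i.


first = (1.077 − 1)·1000·15.7 = 1208.9000
sparge = (1.009 − 1)·1000·13.1 = 117.9000
total = 1208.9000 + 117.9000

1326.8000 gravity·L


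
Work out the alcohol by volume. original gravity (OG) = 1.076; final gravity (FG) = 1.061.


ABV = (OG − FG) · 131.25
ABV = (1.076 − 1.061) · 131.25

1.9688 % ABV


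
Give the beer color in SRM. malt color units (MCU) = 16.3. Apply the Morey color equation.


SRM = 1.4922 · MCU^0.6859
SRM = 1.4922 · 16.3^0.6859

10.1220 SRM


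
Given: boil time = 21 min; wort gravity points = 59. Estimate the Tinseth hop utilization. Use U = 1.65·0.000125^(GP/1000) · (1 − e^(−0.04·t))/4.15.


bigness = 1.65·0.000125^(59/1000) = 0.9710
boil_factor = (1 − e^(−0.04·21))/4.15 = 0.1369
U = 0.9710 · 0.1369

0.1330


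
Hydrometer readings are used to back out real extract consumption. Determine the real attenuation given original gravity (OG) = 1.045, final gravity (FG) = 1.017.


AA = (OG−FG)/(OG−1)·100;  RA = AA·0.8192
AA = (1.045 − 1.017)/(1.045 − 1)·100 = 62.2222
RA = 62.2222·0.8192

50.9724 %


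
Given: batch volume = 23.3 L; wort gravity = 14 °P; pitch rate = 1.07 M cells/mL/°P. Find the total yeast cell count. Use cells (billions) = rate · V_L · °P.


cells = 1.07 · 23.3 · 14

349.0340 billion cells


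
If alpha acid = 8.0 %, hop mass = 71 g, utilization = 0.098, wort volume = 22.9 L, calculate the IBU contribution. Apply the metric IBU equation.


IBU = (α/100)·mass·U·1000 / V
IBU = (8.0/100)·71·0.098·1000 / 22.9

24.3074 IBU


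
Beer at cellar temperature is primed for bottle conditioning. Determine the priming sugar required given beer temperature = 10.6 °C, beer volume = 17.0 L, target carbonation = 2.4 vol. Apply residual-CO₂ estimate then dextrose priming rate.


residual = 14.695·(0.01821 + 0.09011·e^(−0.04·T));  sugar = (target − residual)·4.0·V
residual = 14.695·(0.01821 + 0.09011·e^(−0.04·10.6)) = 1.1342
sugar = (2.4 − 1.1342)·4.0·17.0

86.0770 g


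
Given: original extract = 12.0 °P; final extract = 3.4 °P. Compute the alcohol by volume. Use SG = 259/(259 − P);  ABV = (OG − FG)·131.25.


OG = 259/(259 − 12.0) = 1.0486
FG = 259/(259 − 3.4) = 1.0133
ABV = (1.0486 − 1.0133)·131.25

4.6306 % ABV


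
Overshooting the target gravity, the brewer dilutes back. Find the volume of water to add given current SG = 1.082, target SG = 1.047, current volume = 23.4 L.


V_water = V·((SG_curr − 1)/(SG_target − 1) − 1)
V_water = 23.4·((1.082 − 1)/(1.047 − 1) − 1)

17.4255 L


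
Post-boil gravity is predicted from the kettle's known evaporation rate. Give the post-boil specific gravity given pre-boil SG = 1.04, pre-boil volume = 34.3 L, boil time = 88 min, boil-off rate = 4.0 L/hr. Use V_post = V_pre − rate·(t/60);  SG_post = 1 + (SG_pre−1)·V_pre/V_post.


V_post = 34.3 − 4.0·(88/60) = 28.4333
SG_post = 1 + (1.04 − 1)·34.3/28.4333

1.0483


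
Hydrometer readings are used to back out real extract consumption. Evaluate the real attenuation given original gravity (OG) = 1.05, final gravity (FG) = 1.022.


AA = (OG−FG)/(OG−1)·100;  RA = AA·0.8192
AA = (1.05 − 1.022)/(1.05 − 1)·100 = 56.0000
RA = 56.0000·0.8192

45.8752 %


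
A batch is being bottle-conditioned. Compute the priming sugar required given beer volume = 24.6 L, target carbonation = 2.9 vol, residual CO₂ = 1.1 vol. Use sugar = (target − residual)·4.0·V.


sugar = (2.9 − 1.1)·4.0·24.6

177.1200 g


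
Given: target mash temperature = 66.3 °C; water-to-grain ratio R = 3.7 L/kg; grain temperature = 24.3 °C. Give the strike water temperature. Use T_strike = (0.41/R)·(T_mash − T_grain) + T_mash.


T_strike = (0.41/3.7)·(66.3 − 24.3) + 66.3

70.9541 °C


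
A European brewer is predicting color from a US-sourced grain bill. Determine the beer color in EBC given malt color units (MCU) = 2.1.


SRM = 1.4922·MCU^0.6859;  EBC = SRM·1.97
SRM = 1.4922·2.1^0.6859 = 2.4822
EBC = 2.4822·1.97

4.8899 EBC


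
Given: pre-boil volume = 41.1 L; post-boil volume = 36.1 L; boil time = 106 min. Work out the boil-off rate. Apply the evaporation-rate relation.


rate = (V_pre − V_post) / (t_min/60)
rate = (41.1 − 36.1) / (106/60)

2.8302 L/hr


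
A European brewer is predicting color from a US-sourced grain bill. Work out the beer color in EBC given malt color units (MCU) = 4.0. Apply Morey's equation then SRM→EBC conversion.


SRM = 1.4922·MCU^0.6859;  EBC = SRM·1.97
SRM = 1.4922·4.0^0.6859 = 3.8617
EBC = 3.8617·1.97

7.6076 EBC


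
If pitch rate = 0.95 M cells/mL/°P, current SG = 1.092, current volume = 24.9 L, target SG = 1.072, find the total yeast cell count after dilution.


V_w = V·((SG_c−1)/(SG_t−1)−1);  °P = 259 − 259/SG_t;  cells = rate·(V+V_w)·°P
V_w = 24.9·((1.092−1)/(1.072−1)−1) = 6.9167
V_final = 24.9 + 6.9167 = 31.8167
°P = 259 − 259/1.072 = 17.3955
cells = 0.95·31.8167·17.3955

525.7942 billion cells


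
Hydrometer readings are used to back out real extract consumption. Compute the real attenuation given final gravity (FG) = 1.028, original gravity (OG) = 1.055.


AA = (OG−FG)/(OG−1)·100;  RA = AA·0.8192
AA = (1.055 − 1.028)/(1.055 − 1)·100 = 49.0909
RA = 49.0909·0.8192

40.2153 %


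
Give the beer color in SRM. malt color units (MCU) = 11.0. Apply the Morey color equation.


SRM = 1.4922 · MCU^0.6859
SRM = 1.4922 · 11.0^0.6859

7.7289 SRM


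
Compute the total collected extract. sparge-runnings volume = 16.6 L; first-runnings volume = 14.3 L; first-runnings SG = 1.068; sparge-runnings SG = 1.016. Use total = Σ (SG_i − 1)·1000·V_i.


first = (1.068 − 1)·1000·14.3 = 972.4000
sparge = (1.016 − 1)·1000·16.6 = 265.6000
total = 972.4000 + 265.6000

1238.0000 gravity·L


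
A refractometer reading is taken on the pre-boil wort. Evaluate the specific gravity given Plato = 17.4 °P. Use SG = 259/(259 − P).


SG = 259/(259 − 17.4)

1.0720


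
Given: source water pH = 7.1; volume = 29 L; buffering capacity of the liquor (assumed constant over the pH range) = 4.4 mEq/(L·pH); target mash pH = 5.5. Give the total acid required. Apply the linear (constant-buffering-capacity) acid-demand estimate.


acid = buffering capacity · (pH_source − pH_target) · V
acid = 4.4 · (7.1 − 5.5) · 29

204.1600 mEq


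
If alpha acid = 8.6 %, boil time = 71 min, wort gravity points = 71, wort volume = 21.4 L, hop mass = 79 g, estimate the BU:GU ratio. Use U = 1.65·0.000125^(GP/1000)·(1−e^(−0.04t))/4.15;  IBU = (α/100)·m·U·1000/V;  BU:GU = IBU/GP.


U = 1.65·0.000125^(71/1000)·(1−e^(−0.04·71))/4.15 = 0.1978
IBU = (8.6/100)·79·0.1978·1000/21.4 = 62.7889
BU:GU = 62.7889/71

0.8844


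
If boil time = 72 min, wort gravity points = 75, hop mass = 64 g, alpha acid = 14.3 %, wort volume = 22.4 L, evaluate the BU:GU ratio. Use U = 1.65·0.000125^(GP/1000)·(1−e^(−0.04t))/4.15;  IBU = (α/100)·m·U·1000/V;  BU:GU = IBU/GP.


U = 1.65·0.000125^(75/1000)·(1−e^(−0.04·72))/4.15 = 0.1913
IBU = (14.3/100)·64·0.1913·1000/22.4 = 78.1416
BU:GU = 78.1416/75

1.0419


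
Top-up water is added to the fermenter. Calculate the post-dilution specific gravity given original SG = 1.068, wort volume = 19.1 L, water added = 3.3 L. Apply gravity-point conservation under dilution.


SG_new = 1 + (SG_old − 1)·V_old/(V_old + V_water)
pts = (1.068 − 1)·1000·19.1/(19.1 + 3.3) = 57.9821
SG_new = 1 + 57.9821/1000

1.0580


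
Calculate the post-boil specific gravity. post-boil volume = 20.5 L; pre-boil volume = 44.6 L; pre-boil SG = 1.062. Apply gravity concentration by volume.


SG_post = 1 + (SG_pre − 1)·V_pre/V_post
pts_pre = (1.062 − 1)·1000 = 62.0000
pts_post = 62.0000·44.6/20.5 = 134.8878
SG_post = 1 + 134.8878/1000

1.1349


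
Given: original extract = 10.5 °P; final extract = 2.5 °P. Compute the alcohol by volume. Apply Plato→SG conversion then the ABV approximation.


SG = 259/(259 − P);  ABV = (OG − FG)·131.25
OG = 259/(259 − 10.5) = 1.0423
FG = 259/(259 − 2.5) = 1.0097
ABV = (1.0423 − 1.0097)·131.25

4.2665 % ABV


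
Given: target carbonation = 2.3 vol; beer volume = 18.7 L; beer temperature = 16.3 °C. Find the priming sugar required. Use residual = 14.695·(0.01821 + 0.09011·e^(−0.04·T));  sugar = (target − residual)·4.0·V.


residual = 14.695·(0.01821 + 0.09011·e^(−0.04·16.3)) = 0.9575
sugar = (2.3 − 0.9575)·4.0·18.7

100.4197 g
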